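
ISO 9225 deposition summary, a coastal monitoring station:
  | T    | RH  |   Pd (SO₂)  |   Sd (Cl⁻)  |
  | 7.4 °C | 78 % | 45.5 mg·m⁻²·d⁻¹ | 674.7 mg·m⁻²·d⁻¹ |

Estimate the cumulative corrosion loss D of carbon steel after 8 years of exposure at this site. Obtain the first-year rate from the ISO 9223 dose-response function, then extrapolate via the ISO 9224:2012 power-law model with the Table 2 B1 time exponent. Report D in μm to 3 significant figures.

D(8) = 426 μm

carbon steel: temperature factor f = +0.150·(-2.6) = -0.3900
  Pd branch = 1.77·Pd^0.52·e^(0.02·RH+f) = 41.52 μm/a
  Cl⁻ term: 0.102·674.7^0.62·exp(0.033·78+0.04·7.4) = 102.1
  r_corr = 41.52 + 102.1 = 143.6 μm/a
Power-law: D(8) = r_corr · 8^0.523
  D(8) = 143.6 × 8^0.523 = 143.6 × 2.967 = 426.2 μm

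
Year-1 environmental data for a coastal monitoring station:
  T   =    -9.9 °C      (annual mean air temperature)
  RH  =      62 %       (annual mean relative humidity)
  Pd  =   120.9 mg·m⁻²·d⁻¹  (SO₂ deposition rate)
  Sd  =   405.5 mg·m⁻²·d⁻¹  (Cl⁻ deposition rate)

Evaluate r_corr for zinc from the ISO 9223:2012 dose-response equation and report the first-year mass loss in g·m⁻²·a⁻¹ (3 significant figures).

zinc: f(T) = +0.038·(T−10) [T≤10 °C] = -0.7562
  sulphur-dioxide contribution → 0.8651 μm/a
  chloride contribution → 0.3798 μm/a
  total first-year rate 1.245 μm/a
Convert to mass loss: 1.245 μm/a × 7.14 g/cm³ = 8.888 g·m⁻²·a⁻¹

r_corr = 8.89 g·m⁻²·a⁻¹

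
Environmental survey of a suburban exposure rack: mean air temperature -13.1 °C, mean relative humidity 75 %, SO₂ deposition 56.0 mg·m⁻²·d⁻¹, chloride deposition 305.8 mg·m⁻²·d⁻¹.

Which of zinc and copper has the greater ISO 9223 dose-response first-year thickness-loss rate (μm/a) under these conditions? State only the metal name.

zinc

zinc: f(T) = +0.038·(T−10) [T≤10 °C] = -0.8778
  Pd branch = 0.0129·Pd^0.44·e^(0.046·RH+f) = 0.9929 μm/a
  Sd branch = 0.0175·Sd^0.57·e^(0.008·RH+0.085·T) = 0.2734 μm/a
  sum: 0.9929 + 0.2734 → r_corr = 1.266 μm/a
copper: T≤10 °C ⇒ hinge +0.126·(-13.1−10) = -2.9106
  Pd branch = 0.0053·Pd^0.26·e^(0.059·RH+f) = 0.06863 μm/a
  Sd branch = 0.01025·Sd^0.27·e^(0.036·RH+0.049·T) = 0.3764 μm/a
  sum: 0.06863 + 0.3764 → r_corr = 0.445 μm/a
Ordering by μm/a: zinc (1.27) > copper (0.445)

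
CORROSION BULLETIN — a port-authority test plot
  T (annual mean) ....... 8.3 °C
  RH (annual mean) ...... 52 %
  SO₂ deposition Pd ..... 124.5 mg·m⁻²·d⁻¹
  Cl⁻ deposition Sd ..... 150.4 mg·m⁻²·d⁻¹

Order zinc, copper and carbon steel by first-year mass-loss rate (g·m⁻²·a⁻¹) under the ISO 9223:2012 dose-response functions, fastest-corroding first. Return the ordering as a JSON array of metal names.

["carbon steel", "zinc", "copper"]

zinc: temperature factor f = +0.038·(-1.7) = -0.0646
  sulphur-dioxide contribution → 1.105 μm/a
  chloride contribution → 0.9357 μm/a
  total first-year rate 2.04 μm/a
  mass loss = 2.04 μm/a × 7.14 g/cm³ = 14.57 g·m⁻²·a⁻¹
copper: f(T) = +0.126·(T−10) [T≤10 °C] = -0.2142
  sulphur-dioxide contribution → 0.3224 μm/a
  chloride contribution → 0.3874 μm/a
  total first-year rate 0.7099 μm/a
  mass loss = 0.7099 μm/a × 8.96 g/cm³ = 6.36 g·m⁻²·a⁻¹
carbon steel: temperature factor f = +0.150·(-1.7) = -0.2550
  sulphur-dioxide contribution → 47.69 μm/a
  chloride contribution → 17.7 μm/a
  ⇒ r_corr(carbon steel) = 65.38 μm/a
  mass loss = 65.38 μm/a × 7.85 g/cm³ = 513.3 g·m⁻²·a⁻¹
Ordering by g·m⁻²·a⁻¹: carbon steel (513) > zinc (14.6) > copper (6.36)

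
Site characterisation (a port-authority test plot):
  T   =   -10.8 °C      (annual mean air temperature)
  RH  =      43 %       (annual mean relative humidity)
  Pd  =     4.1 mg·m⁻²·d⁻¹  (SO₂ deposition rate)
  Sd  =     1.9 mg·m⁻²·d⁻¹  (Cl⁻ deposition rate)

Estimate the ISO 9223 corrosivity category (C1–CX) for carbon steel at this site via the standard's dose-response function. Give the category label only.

carbon steel: temperature factor f = +0.150·(-20.8) = -3.1200
  SO₂ term: 1.77·4.1^0.52·exp(0.02·43-3.1200) = 0.3847
  Sd branch = 0.102·Sd^0.62·e^(0.033·RH+0.04·T) = 0.4075 μm/a
  sum: 0.3847 + 0.4075 → r_corr = 0.7921 μm/a
Category bounds: 0…1.3 μm/a bracket r_corr ⇒ C1

C1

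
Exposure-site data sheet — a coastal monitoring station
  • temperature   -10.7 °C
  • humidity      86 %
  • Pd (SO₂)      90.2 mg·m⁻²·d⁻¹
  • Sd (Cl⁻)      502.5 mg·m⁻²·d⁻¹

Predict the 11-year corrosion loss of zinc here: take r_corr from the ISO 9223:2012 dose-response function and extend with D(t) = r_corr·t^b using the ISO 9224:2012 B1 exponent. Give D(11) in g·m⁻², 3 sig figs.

D(11) = 136 g·m⁻²

zinc: T≤10 °C ⇒ hinge +0.038·(-10.7−10) = -0.7866
  SO₂ term: 0.0129·90.2^0.44·exp(0.046·86-0.7866) = 2.225
  Sd branch = 0.0175·Sd^0.57·e^(0.008·RH+0.085·T) = 0.4858 μm/a
  sum: 2.225 + 0.4858 → r_corr = 2.711 μm/a
Long-term exponent b (ISO 9224 Table 2, B1) = 0.813
  D(11) = 2.711 × 11^0.813 = 2.711 × 7.025 = 19.04 μm
  Mass loss = 19.04 μm × 7.14 g/cm³ = 136 g·m⁻²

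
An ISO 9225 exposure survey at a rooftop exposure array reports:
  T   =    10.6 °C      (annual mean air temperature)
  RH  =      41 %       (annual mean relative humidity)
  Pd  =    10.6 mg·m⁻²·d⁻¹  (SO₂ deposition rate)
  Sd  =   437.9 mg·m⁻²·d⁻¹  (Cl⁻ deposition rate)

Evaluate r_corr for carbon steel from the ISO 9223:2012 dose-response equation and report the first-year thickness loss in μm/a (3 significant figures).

carbon steel: temperature factor f = -0.054·(0.6) = -0.0324
  SO₂ term: 1.77·10.6^0.52·exp(0.02·41-0.0324) = 13.28
  Sd branch = 0.102·Sd^0.62·e^(0.033·RH+0.04·T) = 26.18 μm/a
  sum: 13.28 + 26.18 → r_corr = 39.46 μm/a

r_corr = 39.5 μm/a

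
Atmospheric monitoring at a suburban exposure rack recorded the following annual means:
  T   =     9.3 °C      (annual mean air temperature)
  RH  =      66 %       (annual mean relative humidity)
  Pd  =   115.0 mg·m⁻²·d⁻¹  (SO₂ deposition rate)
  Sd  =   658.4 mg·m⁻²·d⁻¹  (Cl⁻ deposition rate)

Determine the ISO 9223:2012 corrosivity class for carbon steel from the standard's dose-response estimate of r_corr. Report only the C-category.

C5

carbon steel: f(T) = +0.150·(T−10) [T≤10 °C] = -0.1050
  Pd branch = 1.77·Pd^0.52·e^(0.02·RH+f) = 70.34 μm/a
  Cl⁻ term: 0.102·658.4^0.62·exp(0.033·66+0.04·9.3) = 73.03
  sum: 70.34 + 73.03 → r_corr = 143.4 μm/a
143 μm/a falls in (80, 200] for carbon steel → category C5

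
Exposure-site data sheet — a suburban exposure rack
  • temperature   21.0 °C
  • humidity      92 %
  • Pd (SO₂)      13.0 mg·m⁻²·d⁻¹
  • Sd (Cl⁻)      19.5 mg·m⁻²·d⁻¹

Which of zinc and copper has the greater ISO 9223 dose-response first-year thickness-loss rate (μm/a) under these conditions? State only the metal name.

copper

zinc: temperature factor f = -0.071·(11.0) = -0.7810
  sulphur-dioxide contribution → 1.257 μm/a
  chloride contribution → 1.184 μm/a
  total first-year rate 2.441 μm/a
copper: temperature factor f = -0.080·(11.0) = -0.8800
  sulphur-dioxide contribution → 0.9752 μm/a
  chloride contribution → 1.755 μm/a
  ⇒ r_corr(copper) = 2.73 μm/a
Ordering by μm/a: copper (2.73) > zinc (2.44)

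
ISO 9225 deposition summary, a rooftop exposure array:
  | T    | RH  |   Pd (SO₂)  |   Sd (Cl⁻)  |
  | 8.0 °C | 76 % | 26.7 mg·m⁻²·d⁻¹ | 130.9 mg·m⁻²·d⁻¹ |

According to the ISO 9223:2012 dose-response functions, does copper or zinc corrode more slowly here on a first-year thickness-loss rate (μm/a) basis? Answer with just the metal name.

copper

copper: temperature factor f = +0.126·(-2.0) = -0.2520
  SO₂ term: 0.0053·26.7^0.26·exp(0.059·76-0.2520) = 0.8572
  Cl⁻ term: 0.01025·130.9^0.27·exp(0.036·76+0.049·8.0) = 0.8725
  sum: 0.8572 + 0.8725 → r_corr = 1.73 μm/a
zinc: f(T) = +0.038·(T−10) [T≤10 °C] = -0.0760
  Pd branch = 0.0129·Pd^0.44·e^(0.046·RH+f) = 1.673 μm/a
  Sd branch = 0.0175·Sd^0.57·e^(0.008·RH+0.085·T) = 1.021 μm/a
  sum: 1.673 + 1.021 → r_corr = 2.694 μm/a
Ordering by μm/a: zinc (2.69) > copper (1.73)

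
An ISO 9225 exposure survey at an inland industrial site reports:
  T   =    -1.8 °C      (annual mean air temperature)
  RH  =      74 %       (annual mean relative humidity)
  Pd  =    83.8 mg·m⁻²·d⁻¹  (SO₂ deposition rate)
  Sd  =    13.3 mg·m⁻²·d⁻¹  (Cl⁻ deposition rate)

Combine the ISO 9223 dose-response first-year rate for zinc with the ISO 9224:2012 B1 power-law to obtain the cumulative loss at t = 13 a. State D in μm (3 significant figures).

D(13) = 15.0 μm

zinc: f(T) = +0.038·(T−10) [T≤10 °C] = -0.4484
  Pd branch = 0.0129·Pd^0.44·e^(0.046·RH+f) = 1.739 μm/a
  Sd branch = 0.0175·Sd^0.57·e^(0.008·RH+0.085·T) = 0.1187 μm/a
  r_corr = 1.739 + 0.1187 = 1.858 μm/a
ISO 9224: D(t) = r_corr · t^b with b = 0.813 (zinc, B1)
  D(13) = 1.858 × 13^0.813 = 1.858 × 8.047 = 14.95 μm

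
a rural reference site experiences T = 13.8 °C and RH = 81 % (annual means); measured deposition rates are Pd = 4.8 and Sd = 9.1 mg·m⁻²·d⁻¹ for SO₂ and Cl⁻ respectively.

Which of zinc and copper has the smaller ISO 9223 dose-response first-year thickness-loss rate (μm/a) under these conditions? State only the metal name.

zinc

zinc: f(T) = -0.071·(T−10) [T>10 °C] = -0.2698
  SO₂ term: 0.0129·4.8^0.44·exp(0.046·81-0.2698) = 0.8154
  Sd branch = 0.0175·Sd^0.57·e^(0.008·RH+0.085·T) = 0.3807 μm/a
  sum: 0.8154 + 0.3807 → r_corr = 1.196 μm/a
copper: temperature factor f = -0.080·(3.8) = -0.3040
  SO₂ term: 0.0053·4.8^0.26·exp(0.059·81-0.3040) = 0.6996
  Cl⁻ term: 0.01025·9.1^0.27·exp(0.036·81+0.049·13.8) = 0.6757
  r_corr = 0.6996 + 0.6757 = 1.375 μm/a
Ordering by μm/a: copper (1.38) > zinc (1.2)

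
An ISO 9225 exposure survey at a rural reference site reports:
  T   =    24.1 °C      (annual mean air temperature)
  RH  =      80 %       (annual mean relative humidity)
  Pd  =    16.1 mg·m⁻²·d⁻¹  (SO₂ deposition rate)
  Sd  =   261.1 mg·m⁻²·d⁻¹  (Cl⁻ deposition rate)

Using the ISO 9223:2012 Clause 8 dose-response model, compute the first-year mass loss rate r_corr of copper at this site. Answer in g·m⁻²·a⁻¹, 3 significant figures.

r_corr = 27.5 g·m⁻²·a⁻¹

copper: T>10 °C ⇒ hinge -0.080·(24.1−10) = -1.1280
  sulphur-dioxide contribution → 0.3963 μm/a
  chloride contribution → 2.672 μm/a
  ⇒ r_corr(copper) = 3.069 μm/a
Convert to mass loss: 3.069 μm/a × 8.96 g/cm³ = 27.49 g·m⁻²·a⁻¹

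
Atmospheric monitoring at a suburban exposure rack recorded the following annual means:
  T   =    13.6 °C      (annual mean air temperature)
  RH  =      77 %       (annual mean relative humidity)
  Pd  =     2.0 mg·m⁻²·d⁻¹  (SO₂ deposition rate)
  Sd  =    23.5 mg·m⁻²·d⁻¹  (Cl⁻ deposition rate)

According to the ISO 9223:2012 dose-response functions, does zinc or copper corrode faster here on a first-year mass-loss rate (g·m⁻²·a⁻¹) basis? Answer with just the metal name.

copper

zinc: T>10 °C ⇒ hinge -0.071·(13.6−10) = -0.2556
  SO₂ term: 0.0129·2.0^0.44·exp(0.046·77-0.2556) = 0.4681
  Sd branch = 0.0175·Sd^0.57·e^(0.008·RH+0.085·T) = 0.6225 μm/a
  r_corr = 0.4681 + 0.6225 = 1.091 μm/a
  mass loss = 1.091 μm/a × 7.14 g/cm³ = 7.786 g·m⁻²·a⁻¹
copper: T>10 °C ⇒ hinge -0.080·(13.6−10) = -0.2880
  Pd branch = 0.0053·Pd^0.26·e^(0.059·RH+f) = 0.4472 μm/a
  Sd branch = 0.01025·Sd^0.27·e^(0.036·RH+0.049·T) = 0.7485 μm/a
  sum: 0.4472 + 0.7485 → r_corr = 1.196 μm/a
  mass loss = 1.196 μm/a × 8.96 g/cm³ = 10.71 g·m⁻²·a⁻¹
Ordering by g·m⁻²·a⁻¹: copper (10.7) > zinc (7.79)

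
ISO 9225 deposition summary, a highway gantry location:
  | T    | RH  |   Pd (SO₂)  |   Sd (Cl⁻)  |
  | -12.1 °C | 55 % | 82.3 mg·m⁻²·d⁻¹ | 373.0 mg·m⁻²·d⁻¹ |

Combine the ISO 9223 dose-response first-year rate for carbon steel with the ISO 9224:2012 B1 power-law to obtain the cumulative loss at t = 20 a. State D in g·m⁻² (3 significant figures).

D(20) = 643 g·m⁻²

carbon steel: temperature factor f = +0.150·(-22.1) = -3.3150
  Pd branch = 1.77·Pd^0.52·e^(0.02·RH+f) = 1.914 μm/a
  Cl⁻ term: 0.102·373.0^0.62·exp(0.033·55+0.04·-12.1) = 15.17
  sum: 1.914 + 15.17 → r_corr = 17.09 μm/a
Long-term exponent b (ISO 9224 Table 2, B1) = 0.523
  D(20) = 17.09 × 20^0.523 = 17.09 × 4.791 = 81.87 μm
  Mass loss = 81.87 μm × 7.85 g/cm³ = 642.7 g·m⁻²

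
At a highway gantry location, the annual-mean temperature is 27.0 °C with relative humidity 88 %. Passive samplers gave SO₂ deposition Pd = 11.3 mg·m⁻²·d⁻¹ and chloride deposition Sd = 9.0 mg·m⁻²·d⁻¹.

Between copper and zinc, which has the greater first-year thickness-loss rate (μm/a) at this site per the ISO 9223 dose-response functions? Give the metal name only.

copper: f(T) = -0.080·(T−10) [T>10 °C] = -1.3600
  sulphur-dioxide contribution → 0.4595 μm/a
  chloride contribution → 1.655 μm/a
  total first-year rate 2.114 μm/a
zinc: temperature factor f = -0.071·(17.0) = -1.2070
  sulphur-dioxide contribution → 0.6424 μm/a
  chloride contribution → 1.229 μm/a
  total first-year rate 1.871 μm/a
Ordering by μm/a: copper (2.11) > zinc (1.87)

copper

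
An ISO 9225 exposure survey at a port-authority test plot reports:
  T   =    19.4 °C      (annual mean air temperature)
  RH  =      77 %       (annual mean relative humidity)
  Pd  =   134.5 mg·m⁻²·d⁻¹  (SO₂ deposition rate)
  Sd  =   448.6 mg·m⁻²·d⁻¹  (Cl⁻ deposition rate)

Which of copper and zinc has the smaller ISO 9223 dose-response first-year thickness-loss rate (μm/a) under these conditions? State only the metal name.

copper

copper: temperature factor f = -0.080·(9.4) = -0.7520
  sulphur-dioxide contribution → 0.8398 μm/a
  chloride contribution → 2.205 μm/a
  total first-year rate 3.045 μm/a
zinc: f(T) = -0.071·(T−10) [T>10 °C] = -0.6674
  sulphur-dioxide contribution → 1.975 μm/a
  chloride contribution → 5.474 μm/a
  total first-year rate 7.449 μm/a
Ordering by μm/a: zinc (7.45) > copper (3.04)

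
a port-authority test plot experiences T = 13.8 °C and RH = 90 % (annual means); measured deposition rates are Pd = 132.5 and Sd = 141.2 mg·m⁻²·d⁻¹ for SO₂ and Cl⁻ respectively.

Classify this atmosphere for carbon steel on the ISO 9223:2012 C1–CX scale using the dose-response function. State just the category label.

carbon steel: T>10 °C ⇒ hinge -0.054·(13.8−10) = -0.2052
  sulphur-dioxide contribution → 110.7 μm/a
  chloride contribution → 74.32 μm/a
  total first-year rate 185 μm/a
185 μm/a falls in (80, 200] for carbon steel → category C5

C5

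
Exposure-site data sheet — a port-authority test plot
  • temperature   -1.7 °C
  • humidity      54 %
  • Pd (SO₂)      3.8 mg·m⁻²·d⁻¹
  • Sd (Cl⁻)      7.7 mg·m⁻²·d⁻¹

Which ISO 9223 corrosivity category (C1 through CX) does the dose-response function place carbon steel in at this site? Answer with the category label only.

C2

carbon steel: temperature factor f = +0.150·(-11.7) = -1.7550
  SO₂ term: 1.77·3.8^0.52·exp(0.02·54-1.7550) = 1.804
  Cl⁻ term: 0.102·7.7^0.62·exp(0.033·54+0.04·-1.7) = 2.007
  r_corr = 1.804 + 2.007 = 3.812 μm/a
ISO 9223 Table 2 (carbon steel): 1.3 < 3.81 ≤ 25 μm/a ⇒ C2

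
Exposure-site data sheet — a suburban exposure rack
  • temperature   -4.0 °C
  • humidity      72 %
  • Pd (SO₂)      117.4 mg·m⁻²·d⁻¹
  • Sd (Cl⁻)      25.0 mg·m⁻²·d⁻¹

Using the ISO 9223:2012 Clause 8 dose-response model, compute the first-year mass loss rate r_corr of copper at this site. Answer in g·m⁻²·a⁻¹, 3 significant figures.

r_corr = 4.37 g·m⁻²·a⁻¹

copper: f(T) = +0.126·(T−10) [T≤10 °C] = -1.7640
  Pd branch = 0.0053·Pd^0.26·e^(0.059·RH+f) = 0.2194 μm/a
  Sd branch = 0.01025·Sd^0.27·e^(0.036·RH+0.049·T) = 0.2684 μm/a
  r_corr = 0.2194 + 0.2684 = 0.4877 μm/a
Convert to mass loss: 0.4877 μm/a × 8.96 g/cm³ = 4.37 g·m⁻²·a⁻¹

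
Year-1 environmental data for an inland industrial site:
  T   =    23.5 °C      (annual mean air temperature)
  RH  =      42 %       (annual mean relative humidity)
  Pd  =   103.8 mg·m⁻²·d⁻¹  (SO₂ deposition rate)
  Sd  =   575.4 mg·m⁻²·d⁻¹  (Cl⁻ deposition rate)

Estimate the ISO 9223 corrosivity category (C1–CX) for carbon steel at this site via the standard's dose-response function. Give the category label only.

carbon steel: T>10 °C ⇒ hinge -0.054·(23.5−10) = -0.7290
  sulphur-dioxide contribution → 22.11 μm/a
  chloride contribution → 53.7 μm/a
  ⇒ r_corr(carbon steel) = 75.81 μm/a
ISO 9223 Table 2 (carbon steel): 50 < 75.8 ≤ 80 μm/a ⇒ C4

C4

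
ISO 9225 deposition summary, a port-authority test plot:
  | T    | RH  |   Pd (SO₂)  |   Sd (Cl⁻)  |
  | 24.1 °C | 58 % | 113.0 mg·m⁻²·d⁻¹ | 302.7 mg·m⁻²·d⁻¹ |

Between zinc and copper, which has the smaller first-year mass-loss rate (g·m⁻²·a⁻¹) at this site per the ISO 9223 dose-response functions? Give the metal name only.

zinc: temperature factor f = -0.071·(14.1) = -1.0011
  sulphur-dioxide contribution → 0.5469 μm/a
  chloride contribution → 5.602 μm/a
  ⇒ r_corr(zinc) = 6.149 μm/a
  mass loss = 6.149 μm/a × 7.14 g/cm³ = 43.91 g·m⁻²·a⁻¹
copper: f(T) = -0.080·(T−10) [T>10 °C] = -1.1280
  sulphur-dioxide contribution → 0.1796 μm/a
  chloride contribution → 1.26 μm/a
  ⇒ r_corr(copper) = 1.439 μm/a
  mass loss = 1.439 μm/a × 8.96 g/cm³ = 12.9 g·m⁻²·a⁻¹
Ordering by g·m⁻²·a⁻¹: zinc (43.9) > copper (12.9)

copper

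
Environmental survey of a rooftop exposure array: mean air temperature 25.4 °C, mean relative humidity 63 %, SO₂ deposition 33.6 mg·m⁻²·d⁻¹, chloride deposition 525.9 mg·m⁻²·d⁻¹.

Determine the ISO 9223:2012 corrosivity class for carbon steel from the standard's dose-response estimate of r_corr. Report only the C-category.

C5

carbon steel: T>10 °C ⇒ hinge -0.054·(25.4−10) = -0.8316
  sulphur-dioxide contribution → 16.89 μm/a
  chloride contribution → 109.6 μm/a
  ⇒ r_corr(carbon steel) = 126.5 μm/a
126 μm/a falls in (80, 200] for carbon steel → category C5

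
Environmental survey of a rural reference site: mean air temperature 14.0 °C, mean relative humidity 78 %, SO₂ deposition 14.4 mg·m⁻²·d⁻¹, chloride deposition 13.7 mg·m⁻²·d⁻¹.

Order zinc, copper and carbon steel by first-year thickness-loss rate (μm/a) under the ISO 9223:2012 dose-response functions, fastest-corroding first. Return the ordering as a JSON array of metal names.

["carbon steel", "zinc", "copper"]

zinc: temperature factor f = -0.071·(4.0) = -0.2840
  sulphur-dioxide contribution → 1.135 μm/a
  chloride contribution → 0.4773 μm/a
  ⇒ r_corr(zinc) = 1.613 μm/a
copper: T>10 °C ⇒ hinge -0.080·(14.0−10) = -0.3200
  sulphur-dioxide contribution → 0.7675 μm/a
  chloride contribution → 0.684 μm/a
  ⇒ r_corr(copper) = 1.452 μm/a
carbon steel: f(T) = -0.054·(T−10) [T>10 °C] = -0.2160
  sulphur-dioxide contribution → 27.17 μm/a
  chloride contribution → 11.87 μm/a
  total first-year rate 39.04 μm/a
Ordering by μm/a: carbon steel (39) > zinc (1.61) > copper (1.45)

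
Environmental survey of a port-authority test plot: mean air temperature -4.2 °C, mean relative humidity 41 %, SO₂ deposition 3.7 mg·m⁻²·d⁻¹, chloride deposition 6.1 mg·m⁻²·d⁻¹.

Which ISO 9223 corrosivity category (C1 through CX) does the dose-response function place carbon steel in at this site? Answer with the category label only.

C2

carbon steel: T≤10 °C ⇒ hinge +0.150·(-4.2−10) = -2.1300
  sulphur-dioxide contribution → 0.943 μm/a
  chloride contribution → 1.024 μm/a
  total first-year rate 1.967 μm/a
1.97 μm/a falls in (1.3, 25] for carbon steel → category C2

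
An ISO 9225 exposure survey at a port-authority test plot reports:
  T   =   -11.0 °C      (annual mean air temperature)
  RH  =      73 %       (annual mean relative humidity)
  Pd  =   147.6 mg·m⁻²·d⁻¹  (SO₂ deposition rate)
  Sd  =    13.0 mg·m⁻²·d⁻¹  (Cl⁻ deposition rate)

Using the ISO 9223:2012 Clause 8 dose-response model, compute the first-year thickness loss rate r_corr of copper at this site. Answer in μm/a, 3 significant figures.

copper: f(T) = +0.126·(T−10) [T≤10 °C] = -2.6460
  Pd branch = 0.0053·Pd^0.26·e^(0.059·RH+f) = 0.1022 μm/a
  Sd branch = 0.01025·Sd^0.27·e^(0.036·RH+0.049·T) = 0.1655 μm/a
  sum: 0.1022 + 0.1655 → r_corr = 0.2677 μm/a

r_corr = 0.268 μm/a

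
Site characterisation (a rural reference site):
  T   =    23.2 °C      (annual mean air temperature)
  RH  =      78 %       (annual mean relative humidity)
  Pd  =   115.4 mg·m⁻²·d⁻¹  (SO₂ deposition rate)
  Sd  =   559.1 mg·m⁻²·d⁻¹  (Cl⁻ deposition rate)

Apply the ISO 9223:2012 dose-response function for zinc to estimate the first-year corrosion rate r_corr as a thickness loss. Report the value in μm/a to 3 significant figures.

r_corr = 10.1 μm/a

zinc: T>10 °C ⇒ hinge -0.071·(23.2−10) = -0.9372
  sulphur-dioxide contribution → 1.476 μm/a
  chloride contribution → 8.64 μm/a
  ⇒ r_corr(zinc) = 10.12 μm/a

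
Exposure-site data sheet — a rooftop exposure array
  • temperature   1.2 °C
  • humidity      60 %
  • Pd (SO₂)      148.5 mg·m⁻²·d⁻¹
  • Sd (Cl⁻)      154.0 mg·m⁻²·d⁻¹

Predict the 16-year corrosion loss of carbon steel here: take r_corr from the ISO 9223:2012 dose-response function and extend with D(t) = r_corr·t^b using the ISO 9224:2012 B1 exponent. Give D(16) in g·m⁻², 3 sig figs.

carbon steel: temperature factor f = +0.150·(-8.8) = -1.3200
  Pd branch = 1.77·Pd^0.52·e^(0.02·RH+f) = 21.14 μm/a
  Cl⁻ term: 0.102·154.0^0.62·exp(0.033·60+0.04·1.2) = 17.6
  sum: 21.14 + 17.6 → r_corr = 38.75 μm/a
Power-law: D(16) = r_corr · 16^0.523
  D(16) = 38.75 × 16^0.523 = 38.75 × 4.263 = 165.2 μm
  Mass loss = 165.2 μm × 7.85 g/cm³ = 1297 g·m⁻²

D(16) = 1.30e+03 g·m⁻²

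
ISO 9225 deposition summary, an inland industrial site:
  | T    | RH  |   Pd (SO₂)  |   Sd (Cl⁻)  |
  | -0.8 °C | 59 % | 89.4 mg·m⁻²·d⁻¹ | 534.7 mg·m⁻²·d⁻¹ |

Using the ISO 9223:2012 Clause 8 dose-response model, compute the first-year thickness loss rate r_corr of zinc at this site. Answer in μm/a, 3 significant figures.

zinc: f(T) = +0.038·(T−10) [T≤10 °C] = -0.4104
  Pd branch = 0.0129·Pd^0.44·e^(0.046·RH+f) = 0.9324 μm/a
  Sd branch = 0.0175·Sd^0.57·e^(0.008·RH+0.085·T) = 0.9408 μm/a
  sum: 0.9324 + 0.9408 → r_corr = 1.873 μm/a

r_corr = 1.87 μm/a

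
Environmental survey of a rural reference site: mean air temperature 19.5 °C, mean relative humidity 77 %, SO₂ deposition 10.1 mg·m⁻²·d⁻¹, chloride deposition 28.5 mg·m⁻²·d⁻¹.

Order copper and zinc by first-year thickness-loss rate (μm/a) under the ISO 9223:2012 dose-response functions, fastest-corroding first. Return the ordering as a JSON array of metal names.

["zinc", "copper"]

copper: f(T) = -0.080·(T−10) [T>10 °C] = -0.7600
  sulphur-dioxide contribution → 0.4249 μm/a
  chloride contribution → 1.053 μm/a
  total first-year rate 1.478 μm/a
zinc: f(T) = -0.071·(T−10) [T>10 °C] = -0.6745
  sulphur-dioxide contribution → 0.6278 μm/a
  chloride contribution → 1.147 μm/a
  ⇒ r_corr(zinc) = 1.775 μm/a
Ordering by μm/a: zinc (1.78) > copper (1.48)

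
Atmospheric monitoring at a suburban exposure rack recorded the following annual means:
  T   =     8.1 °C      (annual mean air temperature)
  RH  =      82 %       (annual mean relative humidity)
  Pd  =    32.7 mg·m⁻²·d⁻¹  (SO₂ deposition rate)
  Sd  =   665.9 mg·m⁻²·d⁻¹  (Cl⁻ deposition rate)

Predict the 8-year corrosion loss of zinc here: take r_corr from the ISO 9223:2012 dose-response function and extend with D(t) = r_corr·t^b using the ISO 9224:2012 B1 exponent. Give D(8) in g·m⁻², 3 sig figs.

zinc: T≤10 °C ⇒ hinge +0.038·(8.1−10) = -0.0722
  SO₂ term: 0.0129·32.7^0.44·exp(0.046·82-0.0722) = 2.42
  Cl⁻ term: 0.0175·665.9^0.57·exp(0.008·82+0.085·8.1) = 2.731
  sum: 2.42 + 2.731 → r_corr = 5.151 μm/a
Power-law: D(8) = r_corr · 8^0.813
  D(8) = 5.151 × 8^0.813 = 5.151 × 5.423 = 27.93 μm
  Mass loss = 27.93 μm × 7.14 g/cm³ = 199.4 g·m⁻²

D(8) = 199 g·m⁻²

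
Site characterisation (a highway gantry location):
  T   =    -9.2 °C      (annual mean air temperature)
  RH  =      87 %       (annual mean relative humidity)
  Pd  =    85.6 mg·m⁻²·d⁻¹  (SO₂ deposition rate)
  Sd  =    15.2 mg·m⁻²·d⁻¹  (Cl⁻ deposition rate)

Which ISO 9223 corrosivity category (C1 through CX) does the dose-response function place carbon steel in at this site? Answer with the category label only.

carbon steel: T≤10 °C ⇒ hinge +0.150·(-9.2−10) = -2.8800
  Pd branch = 1.77·Pd^0.52·e^(0.02·RH+f) = 5.725 μm/a
  Cl⁻ term: 0.102·15.2^0.62·exp(0.033·87+0.04·-9.2) = 6.736
  r_corr = 5.725 + 6.736 = 12.46 μm/a
ISO 9223 Table 2 (carbon steel): 1.3 < 12.5 ≤ 25 μm/a ⇒ C2

C2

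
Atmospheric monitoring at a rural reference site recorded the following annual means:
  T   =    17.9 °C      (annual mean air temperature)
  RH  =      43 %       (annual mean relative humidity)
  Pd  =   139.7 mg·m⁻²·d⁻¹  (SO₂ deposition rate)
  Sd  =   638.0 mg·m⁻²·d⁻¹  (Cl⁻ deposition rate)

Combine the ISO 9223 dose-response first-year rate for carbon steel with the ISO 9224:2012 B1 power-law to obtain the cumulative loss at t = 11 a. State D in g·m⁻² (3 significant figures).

D(11) = 2.28e+03 g·m⁻²

carbon steel: T>10 °C ⇒ hinge -0.054·(17.9−10) = -0.4266
  Pd branch = 1.77·Pd^0.52·e^(0.02·RH+f) = 35.62 μm/a
  Cl⁻ term: 0.102·638.0^0.62·exp(0.033·43+0.04·17.9) = 47.29
  sum: 35.62 + 47.29 → r_corr = 82.91 μm/a
ISO 9224: D(t) = r_corr · t^b with b = 0.523 (carbon steel, B1)
  D(11) = 82.91 × 11^0.523 = 82.91 × 3.505 = 290.6 μm
  Mass loss = 290.6 μm × 7.85 g/cm³ = 2281 g·m⁻²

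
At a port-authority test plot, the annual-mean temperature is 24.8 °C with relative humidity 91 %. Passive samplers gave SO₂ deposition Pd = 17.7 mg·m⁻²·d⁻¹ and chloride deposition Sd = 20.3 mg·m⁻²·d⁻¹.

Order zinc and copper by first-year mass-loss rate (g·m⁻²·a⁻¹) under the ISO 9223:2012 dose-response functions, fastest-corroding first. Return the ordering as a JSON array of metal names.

zinc: temperature factor f = -0.071·(14.8) = -1.0508
  SO₂ term: 0.0129·17.7^0.44·exp(0.046·91-1.0508) = 1.05
  Cl⁻ term: 0.0175·20.3^0.57·exp(0.008·91+0.085·24.8) = 1.659
  r_corr = 1.05 + 1.659 = 2.71 μm/a
  mass loss = 2.71 μm/a × 7.14 g/cm³ = 19.35 g·m⁻²·a⁻¹
copper: temperature factor f = -0.080·(14.8) = -1.1840
  Pd branch = 0.0053·Pd^0.26·e^(0.059·RH+f) = 0.735 μm/a
  Sd branch = 0.01025·Sd^0.27·e^(0.036·RH+0.049·T) = 2.062 μm/a
  r_corr = 0.735 + 2.062 = 2.797 μm/a
  mass loss = 2.797 μm/a × 8.96 g/cm³ = 25.06 g·m⁻²·a⁻¹
Ordering by g·m⁻²·a⁻¹: copper (25.1) > zinc (19.3)

["copper", "zinc"]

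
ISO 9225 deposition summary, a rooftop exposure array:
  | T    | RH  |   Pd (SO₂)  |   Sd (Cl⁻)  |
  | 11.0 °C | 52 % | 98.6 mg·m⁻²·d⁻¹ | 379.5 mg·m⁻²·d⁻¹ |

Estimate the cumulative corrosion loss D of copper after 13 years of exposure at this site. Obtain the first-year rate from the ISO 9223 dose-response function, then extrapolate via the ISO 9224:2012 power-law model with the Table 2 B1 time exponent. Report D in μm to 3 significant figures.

D(13) = 5.06 μm

copper: T>10 °C ⇒ hinge -0.080·(11.0−10) = -0.0800
  Pd branch = 0.0053·Pd^0.26·e^(0.059·RH+f) = 0.347 μm/a
  Sd branch = 0.01025·Sd^0.27·e^(0.036·RH+0.049·T) = 0.5678 μm/a
  sum: 0.347 + 0.5678 → r_corr = 0.9148 μm/a
Long-term exponent b (ISO 9224 Table 2, B1) = 0.667
  D(13) = 0.9148 × 13^0.667 = 0.9148 × 5.534 = 5.062 μm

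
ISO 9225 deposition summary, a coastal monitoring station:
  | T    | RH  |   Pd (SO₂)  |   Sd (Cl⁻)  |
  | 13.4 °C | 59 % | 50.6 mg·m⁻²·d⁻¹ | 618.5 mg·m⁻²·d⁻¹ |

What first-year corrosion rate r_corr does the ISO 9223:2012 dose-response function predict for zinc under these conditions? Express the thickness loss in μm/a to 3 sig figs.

r_corr = 4.28 μm/a

zinc: temperature factor f = -0.071·(3.4) = -0.2414
  sulphur-dioxide contribution → 0.8595 μm/a
  chloride contribution → 3.418 μm/a
  ⇒ r_corr(zinc) = 4.277 μm/a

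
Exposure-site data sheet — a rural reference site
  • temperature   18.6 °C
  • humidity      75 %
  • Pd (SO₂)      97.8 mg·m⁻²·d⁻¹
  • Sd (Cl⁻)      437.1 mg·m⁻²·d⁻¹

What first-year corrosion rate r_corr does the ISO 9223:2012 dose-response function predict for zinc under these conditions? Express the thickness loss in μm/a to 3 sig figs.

r_corr = 6.62 μm/a

zinc: f(T) = -0.071·(T−10) [T>10 °C] = -0.6106
  SO₂ term: 0.0129·97.8^0.44·exp(0.046·75-0.6106) = 1.658
  Cl⁻ term: 0.0175·437.1^0.57·exp(0.008·75+0.085·18.6) = 4.959
  r_corr = 1.658 + 4.959 = 6.616 μm/a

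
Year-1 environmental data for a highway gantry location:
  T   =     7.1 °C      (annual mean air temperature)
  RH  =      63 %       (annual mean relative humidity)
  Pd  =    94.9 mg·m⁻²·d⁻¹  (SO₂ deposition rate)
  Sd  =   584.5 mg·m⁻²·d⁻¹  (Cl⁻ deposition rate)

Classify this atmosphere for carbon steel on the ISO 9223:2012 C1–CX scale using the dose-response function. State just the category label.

C5

carbon steel: f(T) = +0.150·(T−10) [T≤10 °C] = -0.4350
  sulphur-dioxide contribution → 43.1 μm/a
  chloride contribution → 56.27 μm/a
  ⇒ r_corr(carbon steel) = 99.36 μm/a
ISO 9223 Table 2 (carbon steel): 80 < 99.4 ≤ 200 μm/a ⇒ C5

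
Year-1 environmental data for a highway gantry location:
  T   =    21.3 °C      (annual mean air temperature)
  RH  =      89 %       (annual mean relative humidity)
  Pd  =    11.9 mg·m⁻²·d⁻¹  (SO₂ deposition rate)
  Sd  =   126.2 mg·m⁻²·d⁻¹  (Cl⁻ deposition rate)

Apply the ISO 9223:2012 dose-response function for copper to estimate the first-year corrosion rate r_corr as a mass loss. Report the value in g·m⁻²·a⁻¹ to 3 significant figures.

copper: f(T) = -0.080·(T−10) [T>10 °C] = -0.9040
  SO₂ term: 0.0053·11.9^0.26·exp(0.059·89-0.9040) = 0.7795
  Sd branch = 0.01025·Sd^0.27·e^(0.036·RH+0.049·T) = 2.647 μm/a
  sum: 0.7795 + 2.647 → r_corr = 3.427 μm/a
Convert to mass loss: 3.427 μm/a × 8.96 g/cm³ = 30.7 g·m⁻²·a⁻¹

r_corr = 30.7 g·m⁻²·a⁻¹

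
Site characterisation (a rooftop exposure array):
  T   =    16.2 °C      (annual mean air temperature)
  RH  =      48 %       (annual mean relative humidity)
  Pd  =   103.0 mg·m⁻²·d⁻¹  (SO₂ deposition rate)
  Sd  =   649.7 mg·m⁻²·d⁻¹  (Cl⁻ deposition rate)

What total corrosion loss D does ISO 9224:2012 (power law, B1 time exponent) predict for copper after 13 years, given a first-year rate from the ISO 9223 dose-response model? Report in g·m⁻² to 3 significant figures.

copper: T>10 °C ⇒ hinge -0.080·(16.2−10) = -0.4960
  SO₂ term: 0.0053·103.0^0.26·exp(0.059·48-0.4960) = 0.1829
  Cl⁻ term: 0.01025·649.7^0.27·exp(0.036·48+0.049·16.2) = 0.7334
  sum: 0.1829 + 0.7334 → r_corr = 0.9163 μm/a
Power-law: D(13) = r_corr · 13^0.667
  D(13) = 0.9163 × 13^0.667 = 0.9163 × 5.534 = 5.07 μm
  Mass loss = 5.07 μm × 8.96 g/cm³ = 45.43 g·m⁻²

D(13) = 45.4 g·m⁻²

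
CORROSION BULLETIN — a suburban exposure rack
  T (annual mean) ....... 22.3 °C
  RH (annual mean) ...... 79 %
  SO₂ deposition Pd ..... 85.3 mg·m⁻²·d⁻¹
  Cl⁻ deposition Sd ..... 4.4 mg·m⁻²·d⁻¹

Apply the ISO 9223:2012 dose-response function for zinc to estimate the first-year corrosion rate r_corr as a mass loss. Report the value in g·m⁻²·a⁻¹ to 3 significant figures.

r_corr = 13.9 g·m⁻²·a⁻¹

zinc: f(T) = -0.071·(T−10) [T>10 °C] = -0.8733
  sulphur-dioxide contribution → 1.443 μm/a
  chloride contribution → 0.5099 μm/a
  ⇒ r_corr(zinc) = 1.953 μm/a
Convert to mass loss: 1.953 μm/a × 7.14 g/cm³ = 13.94 g·m⁻²·a⁻¹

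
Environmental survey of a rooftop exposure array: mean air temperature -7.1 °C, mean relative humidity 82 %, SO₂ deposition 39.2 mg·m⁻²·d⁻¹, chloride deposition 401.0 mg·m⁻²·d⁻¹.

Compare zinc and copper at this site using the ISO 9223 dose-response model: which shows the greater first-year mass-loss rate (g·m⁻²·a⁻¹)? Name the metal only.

zinc

zinc: temperature factor f = +0.038·(-17.1) = -0.6498
  sulphur-dioxide contribution → 1.471 μm/a
  chloride contribution → 0.5619 μm/a
  total first-year rate 2.033 μm/a
  mass loss = 2.033 μm/a × 7.14 g/cm³ = 14.51 g·m⁻²·a⁻¹
copper: T≤10 °C ⇒ hinge +0.126·(-7.1−10) = -2.1546
  sulphur-dioxide contribution → 0.2013 μm/a
  chloride contribution → 0.6991 μm/a
  total first-year rate 0.9004 μm/a
  mass loss = 0.9004 μm/a × 8.96 g/cm³ = 8.068 g·m⁻²·a⁻¹
Ordering by g·m⁻²·a⁻¹: zinc (14.5) > copper (8.07)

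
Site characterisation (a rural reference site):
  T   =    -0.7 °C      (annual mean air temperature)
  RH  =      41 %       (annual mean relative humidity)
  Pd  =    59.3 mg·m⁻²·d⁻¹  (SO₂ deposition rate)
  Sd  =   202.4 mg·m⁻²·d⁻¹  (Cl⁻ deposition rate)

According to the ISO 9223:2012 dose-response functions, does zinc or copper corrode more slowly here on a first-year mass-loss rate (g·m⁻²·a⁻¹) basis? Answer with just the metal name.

copper

zinc: temperature factor f = +0.038·(-10.7) = -0.4066
  SO₂ term: 0.0129·59.3^0.44·exp(0.046·41-0.4066) = 0.3414
  Cl⁻ term: 0.0175·202.4^0.57·exp(0.008·41+0.085·-0.7) = 0.4723
  r_corr = 0.3414 + 0.4723 = 0.8136 μm/a
  mass loss = 0.8136 μm/a × 7.14 g/cm³ = 5.809 g·m⁻²·a⁻¹
copper: T≤10 °C ⇒ hinge +0.126·(-0.7−10) = -1.3482
  Pd branch = 0.0053·Pd^0.26·e^(0.059·RH+f) = 0.0447 μm/a
  Sd branch = 0.01025·Sd^0.27·e^(0.036·RH+0.049·T) = 0.1818 μm/a
  r_corr = 0.0447 + 0.1818 = 0.2265 μm/a
  mass loss = 0.2265 μm/a × 8.96 g/cm³ = 2.029 g·m⁻²·a⁻¹
Ordering by g·m⁻²·a⁻¹: zinc (5.81) > copper (2.03)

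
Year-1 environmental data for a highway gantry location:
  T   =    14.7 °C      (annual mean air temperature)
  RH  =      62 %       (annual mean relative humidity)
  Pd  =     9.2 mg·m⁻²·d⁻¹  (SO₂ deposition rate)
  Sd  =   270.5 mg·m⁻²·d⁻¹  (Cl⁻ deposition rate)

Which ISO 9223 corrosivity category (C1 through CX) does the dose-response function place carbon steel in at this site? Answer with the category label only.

carbon steel: T>10 °C ⇒ hinge -0.054·(14.7−10) = -0.2538
  Pd branch = 1.77·Pd^0.52·e^(0.02·RH+f) = 15.05 μm/a
  Cl⁻ term: 0.102·270.5^0.62·exp(0.033·62+0.04·14.7) = 45.76
  r_corr = 15.05 + 45.76 = 60.81 μm/a
Category bounds: 50…80 μm/a bracket r_corr ⇒ C4

C4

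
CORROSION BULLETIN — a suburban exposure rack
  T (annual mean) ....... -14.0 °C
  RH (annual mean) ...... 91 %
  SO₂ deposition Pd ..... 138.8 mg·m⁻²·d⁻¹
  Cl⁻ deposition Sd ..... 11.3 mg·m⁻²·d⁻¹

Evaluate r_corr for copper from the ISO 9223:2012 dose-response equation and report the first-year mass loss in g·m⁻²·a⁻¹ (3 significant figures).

r_corr = 4.14 g·m⁻²·a⁻¹

copper: temperature factor f = +0.126·(-24.0) = -3.0240
  sulphur-dioxide contribution → 0.1994 μm/a
  chloride contribution → 0.263 μm/a
  total first-year rate 0.4623 μm/a
Convert to mass loss: 0.4623 μm/a × 8.96 g/cm³ = 4.143 g·m⁻²·a⁻¹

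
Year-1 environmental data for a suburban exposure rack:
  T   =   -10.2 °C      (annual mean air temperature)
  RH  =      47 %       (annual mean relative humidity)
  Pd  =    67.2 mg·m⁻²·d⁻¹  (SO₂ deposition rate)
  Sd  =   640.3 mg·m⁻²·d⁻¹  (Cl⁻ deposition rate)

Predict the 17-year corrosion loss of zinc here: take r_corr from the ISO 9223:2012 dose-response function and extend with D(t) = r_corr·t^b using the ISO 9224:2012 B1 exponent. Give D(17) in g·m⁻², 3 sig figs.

D(17) = 54.1 g·m⁻²

zinc: f(T) = +0.038·(T−10) [T≤10 °C] = -0.7676
  Pd branch = 0.0129·Pd^0.44·e^(0.046·RH+f) = 0.3313 μm/a
  Cl⁻ term: 0.0175·640.3^0.57·exp(0.008·47+0.085·-10.2) = 0.426
  sum: 0.3313 + 0.426 → r_corr = 0.7573 μm/a
ISO 9224: D(t) = r_corr · t^b with b = 0.813 (zinc, B1)
  D(17) = 0.7573 × 17^0.813 = 0.7573 × 10.01 = 7.579 μm
  Mass loss = 7.579 μm × 7.14 g/cm³ = 54.12 g·m⁻²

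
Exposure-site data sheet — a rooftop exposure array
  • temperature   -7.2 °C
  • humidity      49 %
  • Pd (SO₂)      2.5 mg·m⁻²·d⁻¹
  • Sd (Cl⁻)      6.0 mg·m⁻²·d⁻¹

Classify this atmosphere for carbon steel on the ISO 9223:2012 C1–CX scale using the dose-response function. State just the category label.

carbon steel: temperature factor f = +0.150·(-17.2) = -2.5800
  SO₂ term: 1.77·2.5^0.52·exp(0.02·49-2.5800) = 0.5755
  Cl⁻ term: 0.102·6.0^0.62·exp(0.033·49+0.04·-7.2) = 1.17
  r_corr = 0.5755 + 1.17 = 1.746 μm/a
1.75 μm/a falls in (1.3, 25] for carbon steel → category C2

C2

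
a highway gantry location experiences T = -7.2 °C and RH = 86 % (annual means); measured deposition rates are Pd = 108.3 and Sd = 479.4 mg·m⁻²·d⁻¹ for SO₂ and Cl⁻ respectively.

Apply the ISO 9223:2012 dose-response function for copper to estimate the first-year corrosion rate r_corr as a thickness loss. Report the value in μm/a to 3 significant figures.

copper: temperature factor f = +0.126·(-17.2) = -2.1672
  Pd branch = 0.0053·Pd^0.26·e^(0.059·RH+f) = 0.3279 μm/a
  Sd branch = 0.01025·Sd^0.27·e^(0.036·RH+0.049·T) = 0.8431 μm/a
  sum: 0.3279 + 0.8431 → r_corr = 1.171 μm/a

r_corr = 1.17 μm/a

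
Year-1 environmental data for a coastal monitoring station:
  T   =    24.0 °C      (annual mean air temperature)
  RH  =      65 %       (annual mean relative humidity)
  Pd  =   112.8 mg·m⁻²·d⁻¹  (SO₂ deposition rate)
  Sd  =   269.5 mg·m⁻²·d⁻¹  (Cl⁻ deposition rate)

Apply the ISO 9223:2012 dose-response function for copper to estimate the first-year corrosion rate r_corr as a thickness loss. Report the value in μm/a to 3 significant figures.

copper: temperature factor f = -0.080·(14.0) = -1.1200
  SO₂ term: 0.0053·112.8^0.26·exp(0.059·65-1.1200) = 0.2735
  Cl⁻ term: 0.01025·269.5^0.27·exp(0.036·65+0.049·24.0) = 1.563
  r_corr = 0.2735 + 1.563 = 1.837 μm/a

r_corr = 1.84 μm/a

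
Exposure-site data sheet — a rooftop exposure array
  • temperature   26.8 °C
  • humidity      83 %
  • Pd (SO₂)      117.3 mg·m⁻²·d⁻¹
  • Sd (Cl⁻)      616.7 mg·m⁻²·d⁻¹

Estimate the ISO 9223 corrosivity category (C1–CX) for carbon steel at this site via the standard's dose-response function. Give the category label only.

CX

carbon steel: T>10 °C ⇒ hinge -0.054·(26.8−10) = -0.9072
  Pd branch = 1.77·Pd^0.52·e^(0.02·RH+f) = 44.77 μm/a
  Cl⁻ term: 0.102·616.7^0.62·exp(0.033·83+0.04·26.8) = 247.5
  r_corr = 44.77 + 247.5 = 292.2 μm/a
Category bounds: 200…700 μm/a bracket r_corr ⇒ CX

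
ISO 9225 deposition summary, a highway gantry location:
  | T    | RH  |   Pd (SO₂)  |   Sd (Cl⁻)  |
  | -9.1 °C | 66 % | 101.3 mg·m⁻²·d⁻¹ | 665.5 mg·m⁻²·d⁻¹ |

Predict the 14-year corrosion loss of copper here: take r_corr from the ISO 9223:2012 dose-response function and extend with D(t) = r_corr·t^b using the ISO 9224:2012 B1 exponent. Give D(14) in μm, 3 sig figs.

D(14) = 2.83 μm

copper: f(T) = +0.126·(T−10) [T≤10 °C] = -2.4066
  sulphur-dioxide contribution → 0.07793 μm/a
  chloride contribution → 0.4085 μm/a
  total first-year rate 0.4864 μm/a
Long-term exponent b (ISO 9224 Table 2, B1) = 0.667
  D(14) = 0.4864 × 14^0.667 = 0.4864 × 5.814 = 2.828 μm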